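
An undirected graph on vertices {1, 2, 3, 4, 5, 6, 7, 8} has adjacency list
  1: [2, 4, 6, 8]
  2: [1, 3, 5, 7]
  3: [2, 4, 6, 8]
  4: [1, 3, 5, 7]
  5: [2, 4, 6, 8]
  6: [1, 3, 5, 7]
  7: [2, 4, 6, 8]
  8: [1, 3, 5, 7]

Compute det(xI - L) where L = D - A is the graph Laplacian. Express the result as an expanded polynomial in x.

x^8 - 32x^7 + 432x^6 - 3200x^5 + 14080x^4 - 36864x^3 + 53248x^2 - 32768x

Reading degrees in the order [1, 2, 3, 4, 5, 6, 7, 8] gives [4, 4, 4, 4, 4, 4, 4, 4]; set D = diag(4, 4, 4, 4, 4, 4, 4, 4) and form L = D - A. Computing det(xI - L) by cofactor expansion (or equivalently via sum-over-permutations) gives x^8 - 32x^7 + 432x^6 - 3200x^5 + 14080x^4 - 36864x^3 + 53248x^2 - 32768x. The constant term is 0 because L is singular (the all-ones vector lies in its kernel). The eigenvalues sum to 32, which equals trace(L) = 2|E|. The largest eigenvalue, 8, is at most the vertex count 8.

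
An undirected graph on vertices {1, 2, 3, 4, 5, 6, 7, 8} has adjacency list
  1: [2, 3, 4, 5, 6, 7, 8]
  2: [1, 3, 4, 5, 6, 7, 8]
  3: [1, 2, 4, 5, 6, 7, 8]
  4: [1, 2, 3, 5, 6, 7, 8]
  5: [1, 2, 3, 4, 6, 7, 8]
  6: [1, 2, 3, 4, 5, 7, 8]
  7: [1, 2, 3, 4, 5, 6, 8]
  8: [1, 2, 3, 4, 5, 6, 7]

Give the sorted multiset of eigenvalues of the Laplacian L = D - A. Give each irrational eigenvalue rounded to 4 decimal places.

Reading degrees in the order [1, 2, 3, 4, 5, 6, 7, 8] gives [7, 7, 7, 7, 7, 7, 7, 7]; set D = diag(7, 7, 7, 7, 7, 7, 7, 7) and form L = D - A. L is symmetric positive semidefinite, so every eigenvalue is real and nonnegative. The single zero eigenvalue shows the graph is connected. By the matrix-tree theorem the graph has (1/8) * product of the nonzero eigenvalues = 262144 spanning trees. There is one zero in the spectrum, matching the 1 component.

[0, 8, 8, 8, 8, 8, 8, 8]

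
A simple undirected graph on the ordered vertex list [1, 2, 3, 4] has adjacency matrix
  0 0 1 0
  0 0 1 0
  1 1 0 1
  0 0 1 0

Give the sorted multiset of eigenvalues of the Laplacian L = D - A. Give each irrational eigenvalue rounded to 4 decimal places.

Each diagonal entry of L is the vertex degree and each off-diagonal entry is -1 where an edge is present, 0 otherwise; in the order [1, 2, 3, 4] the diagonal is [1, 1, 3, 1]. Since every row of L sums to 0, the all-ones vector is in the kernel and 0 is an eigenvalue. The single zero eigenvalue shows the graph is connected. The eigenvalues sum to 6, which equals trace(L) = 2|E|.

[0, 1, 1, 4]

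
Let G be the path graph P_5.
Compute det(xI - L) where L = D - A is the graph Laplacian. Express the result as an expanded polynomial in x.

x^5 - 8x^4 + 21x^3 - 20x^2 + 5x

The graph has 5 vertices and degree multiset [2, 2, 2, 1, 1]; D is the diagonal matrix of degrees and L = D - A. Computing det(xI - L) by cofactor expansion (or equivalently via sum-over-permutations) gives x^5 - 8x^4 + 21x^3 - 20x^2 + 5x. The coefficient of x^4 equals -trace(L) = -8, matching the sum of degrees. The largest eigenvalue, 3.6180, is at most the vertex count 5.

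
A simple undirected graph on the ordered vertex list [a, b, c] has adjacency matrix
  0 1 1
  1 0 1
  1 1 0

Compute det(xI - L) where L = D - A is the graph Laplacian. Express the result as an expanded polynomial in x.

Reading degrees in the order [a, b, c] gives [2, 2, 2]; set D = diag(2, 2, 2) and form L = D - A. L has integer entries, so p(x) = det(xI - L) has integer coefficients. Expanding the determinant yields x^3 - 6x^2 + 9x. Since p(0) = det(-L) = 0, x divides p(x). There is one zero in the spectrum, matching the 1 component.

x^3 - 6x^2 + 9x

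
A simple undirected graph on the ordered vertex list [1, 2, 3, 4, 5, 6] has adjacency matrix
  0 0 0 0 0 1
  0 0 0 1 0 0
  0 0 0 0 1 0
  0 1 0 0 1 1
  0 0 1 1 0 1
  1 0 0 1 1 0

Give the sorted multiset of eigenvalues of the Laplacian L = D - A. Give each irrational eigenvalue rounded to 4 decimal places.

[0, 0.6972, 0.6972, 2, 4.3028, 4.3028]

Reading degrees in the order [1, 2, 3, 4, 5, 6] gives [1, 1, 1, 3, 3, 3]; set D = diag(1, 1, 1, 3, 3, 3) and form L = D - A. L is symmetric positive semidefinite, so every eigenvalue is real and nonnegative. There is one zero in the spectrum, matching the 1 component. The largest eigenvalue, 4.3028, is at most the vertex count 6.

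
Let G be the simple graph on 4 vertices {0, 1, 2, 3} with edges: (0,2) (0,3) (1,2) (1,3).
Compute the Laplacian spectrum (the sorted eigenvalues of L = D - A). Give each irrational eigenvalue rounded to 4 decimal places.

With the vertex order [0, 1, 2, 3], the degrees are [2, 2, 2, 2], giving D = diag(2, 2, 2, 2) and L = D - A. The multiplicity of 0 as a Laplacian eigenvalue equals the number of connected components. The single zero eigenvalue shows the graph is connected. There is one zero in the spectrum, matching the 1 component. The largest eigenvalue, 4, is at most the vertex count 4.

[0, 2, 2, 4]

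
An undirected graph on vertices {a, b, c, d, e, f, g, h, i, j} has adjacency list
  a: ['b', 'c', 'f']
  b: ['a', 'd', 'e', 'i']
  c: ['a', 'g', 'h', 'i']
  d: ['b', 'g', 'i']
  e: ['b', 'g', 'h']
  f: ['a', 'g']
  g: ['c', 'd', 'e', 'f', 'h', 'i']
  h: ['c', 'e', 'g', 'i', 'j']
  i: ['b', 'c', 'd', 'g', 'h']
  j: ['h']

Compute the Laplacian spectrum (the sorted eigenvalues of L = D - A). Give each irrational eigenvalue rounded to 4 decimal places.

[0, 0.8315, 1.6001, 2.7023, 2.8892, 3.1085, 5.0109, 5.9513, 6.6233, 7.2829]

Reading degrees in the order [a, b, c, d, e, f, g, h, i, j] gives [3, 4, 4, 3, 3, 2, 6, 5, 5, 1]; set D = diag(3, 4, 4, 3, 3, 2, 6, 5, 5, 1) and form L = D - A. L is symmetric positive semidefinite, so every eigenvalue is real and nonnegative. By the matrix-tree theorem the graph has (1/10) * product of the nonzero eigenvalues = 4645 spanning trees.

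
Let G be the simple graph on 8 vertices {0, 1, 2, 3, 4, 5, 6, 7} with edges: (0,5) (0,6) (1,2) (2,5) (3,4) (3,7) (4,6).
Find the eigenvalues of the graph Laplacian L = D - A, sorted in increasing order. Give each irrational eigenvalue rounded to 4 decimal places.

[0, 0.1522, 0.5858, 1.2346, 2, 2.7654, 3.4142, 3.8478]

With the vertex order [0, 1, 2, 3, 4, 5, 6, 7], the degrees are [2, 1, 2, 2, 2, 2, 2, 1], giving D = diag(2, 1, 2, 2, 2, 2, 2, 1) and L = D - A. Diagonalising L (or applying a numerical eigensolver to the 8x8 matrix) gives the spectrum above. By the matrix-tree theorem the graph has (1/8) * product of the nonzero eigenvalues = 1 spanning tree.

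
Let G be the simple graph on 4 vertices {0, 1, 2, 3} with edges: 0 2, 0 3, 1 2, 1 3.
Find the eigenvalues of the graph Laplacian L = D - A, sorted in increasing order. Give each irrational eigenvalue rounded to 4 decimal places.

[0, 2, 2, 4]

Reading degrees in the order [0, 1, 2, 3] gives [2, 2, 2, 2]; set D = diag(2, 2, 2, 2) and form L = D - A. Since every row of L sums to 0, the all-ones vector is in the kernel and 0 is an eigenvalue.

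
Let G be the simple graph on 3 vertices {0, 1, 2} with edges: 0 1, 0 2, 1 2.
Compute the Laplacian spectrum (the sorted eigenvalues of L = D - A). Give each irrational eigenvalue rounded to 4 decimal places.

[0, 3, 3]

Each diagonal entry of L is the vertex degree and each off-diagonal entry is -1 where an edge is present, 0 otherwise; in the order [0, 1, 2] the diagonal is [2, 2, 2]. Since every row of L sums to 0, the all-ones vector is in the kernel and 0 is an eigenvalue. The single zero eigenvalue shows the graph is connected.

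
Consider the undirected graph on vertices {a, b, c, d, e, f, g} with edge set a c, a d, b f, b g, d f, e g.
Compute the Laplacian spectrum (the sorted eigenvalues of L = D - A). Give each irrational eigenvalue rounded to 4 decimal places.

[0, 0.1981, 0.7530, 1.5550, 2.4450, 3.2470, 3.8019]

With the vertex order [a, b, c, d, e, f, g], the degrees are [2, 2, 1, 2, 1, 2, 2], giving D = diag(2, 2, 1, 2, 1, 2, 2) and L = D - A. The multiplicity of 0 as a Laplacian eigenvalue equals the number of connected components. The single zero eigenvalue shows the graph is connected. There is one zero in the spectrum, matching the 1 component. The largest eigenvalue, 3.8019, is at most the vertex count 7.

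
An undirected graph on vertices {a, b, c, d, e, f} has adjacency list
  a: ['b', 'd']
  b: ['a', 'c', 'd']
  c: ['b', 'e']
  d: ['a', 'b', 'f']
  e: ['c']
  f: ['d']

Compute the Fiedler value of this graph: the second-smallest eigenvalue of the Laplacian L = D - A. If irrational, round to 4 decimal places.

0.4131

With the vertex order [a, b, c, d, e, f], the degrees are [2, 3, 2, 3, 1, 1], giving D = diag(2, 3, 2, 3, 1, 1) and L = D - A. Computing the eigenvalues of L and sorting gives [0, 0.4131, 1.1369, 2.3595, 3.6977, 4.3928]. The Fiedler value lambda_2 = 0.4131 is strictly positive, so the graph is connected. The eigenvalues sum to 12, which equals trace(L) = 2|E|. By the matrix-tree theorem the graph has (1/6) * product of the nonzero eigenvalues = 3 spanning trees.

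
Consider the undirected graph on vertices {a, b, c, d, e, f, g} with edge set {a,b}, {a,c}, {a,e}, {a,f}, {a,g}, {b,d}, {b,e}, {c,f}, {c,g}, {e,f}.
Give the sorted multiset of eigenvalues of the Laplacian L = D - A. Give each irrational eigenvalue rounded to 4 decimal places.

Each diagonal entry of L is the vertex degree and each off-diagonal entry is -1 where an edge is present, 0 otherwise; in the order [a, b, c, d, e, f, g] the diagonal is [5, 3, 3, 1, 3, 3, 2]. Since every row of L sums to 0, the all-ones vector is in the kernel and 0 is an eigenvalue. The single zero eigenvalue shows the graph is connected. By the matrix-tree theorem the graph has (1/7) * product of the nonzero eigenvalues = 55 spanning trees.

[0, 0.6751, 1.7898, 2.8517, 3.9185, 4.7069, 6.0579]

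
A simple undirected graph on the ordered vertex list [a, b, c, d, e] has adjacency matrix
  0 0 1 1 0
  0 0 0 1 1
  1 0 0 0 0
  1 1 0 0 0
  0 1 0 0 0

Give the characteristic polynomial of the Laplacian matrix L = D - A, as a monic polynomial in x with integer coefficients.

x^5 - 8x^4 + 21x^3 - 20x^2 + 5x

With the vertex order [a, b, c, d, e], the degrees are [2, 2, 1, 2, 1], giving D = diag(2, 2, 1, 2, 1) and L = D - A. L has integer entries, so p(x) = det(xI - L) has integer coefficients. Expanding the determinant yields x^5 - 8x^4 + 21x^3 - 20x^2 + 5x. The coefficient of x^4 equals -trace(L) = -8, matching the sum of degrees. By the matrix-tree theorem the graph has (1/5) * product of the nonzero eigenvalues = 1 spanning tree.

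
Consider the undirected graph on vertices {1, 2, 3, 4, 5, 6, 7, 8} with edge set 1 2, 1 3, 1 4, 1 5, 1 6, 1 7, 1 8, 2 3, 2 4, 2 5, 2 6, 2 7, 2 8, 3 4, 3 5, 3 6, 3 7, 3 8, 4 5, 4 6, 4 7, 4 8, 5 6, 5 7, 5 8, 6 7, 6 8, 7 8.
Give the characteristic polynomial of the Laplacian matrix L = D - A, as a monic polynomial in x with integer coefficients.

Reading degrees in the order [1, 2, 3, 4, 5, 6, 7, 8] gives [7, 7, 7, 7, 7, 7, 7, 7]; set D = diag(7, 7, 7, 7, 7, 7, 7, 7) and form L = D - A. Computing det(xI - L) by cofactor expansion (or equivalently via sum-over-permutations) gives x^8 - 56x^7 + 1344x^6 - 17920x^5 + 143360x^4 - 688128x^3 + 1835008x^2 - 2097152x. Since p(0) = det(-L) = 0, x divides p(x). The eigenvalues sum to 56, which equals trace(L) = 2|E|.

x^8 - 56x^7 + 1344x^6 - 17920x^5 + 143360x^4 - 688128x^3 + 1835008x^2 - 2097152x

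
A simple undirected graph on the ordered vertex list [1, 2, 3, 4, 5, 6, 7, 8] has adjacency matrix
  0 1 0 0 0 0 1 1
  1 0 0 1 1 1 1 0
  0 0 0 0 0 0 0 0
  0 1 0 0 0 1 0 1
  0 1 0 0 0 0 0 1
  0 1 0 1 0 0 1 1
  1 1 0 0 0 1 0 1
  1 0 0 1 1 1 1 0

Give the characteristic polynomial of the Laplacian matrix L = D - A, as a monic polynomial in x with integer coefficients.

With the vertex order [1, 2, 3, 4, 5, 6, 7, 8], the degrees are [3, 5, 0, 3, 2, 4, 4, 5], giving D = diag(3, 5, 0, 3, 2, 4, 4, 5) and L = D - A. L has integer entries, so p(x) = det(xI - L) has integer coefficients. Expanding the determinant yields x^8 - 26x^7 + 273x^6 - 1478x^5 + 4338x^4 - 6524x^3 + 3920x^2. Since p(0) = det(-L) = 0, x divides p(x). The eigenvalues sum to 26, which equals trace(L) = 2|E|.

x^8 - 26x^7 + 273x^6 - 1478x^5 + 4338x^4 - 6524x^3 + 3920x^2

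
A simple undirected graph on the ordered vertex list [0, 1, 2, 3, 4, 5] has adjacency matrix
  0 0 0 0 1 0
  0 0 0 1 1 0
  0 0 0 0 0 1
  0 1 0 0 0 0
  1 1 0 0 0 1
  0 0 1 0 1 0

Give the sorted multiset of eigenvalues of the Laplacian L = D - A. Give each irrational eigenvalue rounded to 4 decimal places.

[0, 0.3820, 0.6972, 2, 2.6180, 4.3028]

Each diagonal entry of L is the vertex degree and each off-diagonal entry is -1 where an edge is present, 0 otherwise; in the order [0, 1, 2, 3, 4, 5] the diagonal is [1, 2, 1, 1, 3, 2]. Since every row of L sums to 0, the all-ones vector is in the kernel and 0 is an eigenvalue. The single zero eigenvalue shows the graph is connected. The eigenvalues sum to 10, which equals trace(L) = 2|E|.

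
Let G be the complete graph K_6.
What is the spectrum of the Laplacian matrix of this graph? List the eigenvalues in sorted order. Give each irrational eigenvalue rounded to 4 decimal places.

[0, 6, 6, 6, 6, 6]

The graph has 6 vertices and degree multiset [5, 5, 5, 5, 5, 5]; D is the diagonal matrix of degrees and L = D - A. The multiplicity of 0 as a Laplacian eigenvalue equals the number of connected components.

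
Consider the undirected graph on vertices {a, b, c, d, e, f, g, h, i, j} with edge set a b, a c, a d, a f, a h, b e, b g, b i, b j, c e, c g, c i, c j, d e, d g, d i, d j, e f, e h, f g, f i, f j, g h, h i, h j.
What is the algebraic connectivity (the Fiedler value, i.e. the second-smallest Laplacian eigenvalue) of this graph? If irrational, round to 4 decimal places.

Each diagonal entry of L is the vertex degree and each off-diagonal entry is -1 where an edge is present, 0 otherwise; in the order [a, b, c, d, e, f, g, h, i, j] the diagonal is [5, 5, 5, 5, 5, 5, 5, 5, 5, 5]. Computing the eigenvalues of L and sorting gives [0, 5, 5, 5, 5, 5, 5, 5, 5, 10]. The Fiedler value lambda_2 = 5 is strictly positive, so the graph is connected.

5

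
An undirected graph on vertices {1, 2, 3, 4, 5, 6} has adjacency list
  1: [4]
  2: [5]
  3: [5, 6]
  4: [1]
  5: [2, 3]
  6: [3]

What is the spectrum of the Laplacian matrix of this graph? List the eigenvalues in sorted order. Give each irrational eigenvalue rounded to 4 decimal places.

With the vertex order [1, 2, 3, 4, 5, 6], the degrees are [1, 1, 2, 1, 2, 1], giving D = diag(1, 1, 2, 1, 2, 1) and L = D - A. Diagonalising L (or applying a numerical eigensolver to the 6x6 matrix) gives the spectrum above. The 2 zero eigenvalues correspond to the 2 connected components.

[0, 0, 0.5858, 2, 2, 3.4142]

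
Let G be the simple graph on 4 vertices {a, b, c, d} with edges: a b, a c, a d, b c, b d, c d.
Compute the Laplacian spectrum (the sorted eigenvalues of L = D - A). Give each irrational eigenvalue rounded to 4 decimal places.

[0, 4, 4, 4]

Reading degrees in the order [a, b, c, d] gives [3, 3, 3, 3]; set D = diag(3, 3, 3, 3) and form L = D - A. Since every row of L sums to 0, the all-ones vector is in the kernel and 0 is an eigenvalue. The largest eigenvalue, 4, is at most the vertex count 4. There is one zero in the spectrum, matching the 1 component.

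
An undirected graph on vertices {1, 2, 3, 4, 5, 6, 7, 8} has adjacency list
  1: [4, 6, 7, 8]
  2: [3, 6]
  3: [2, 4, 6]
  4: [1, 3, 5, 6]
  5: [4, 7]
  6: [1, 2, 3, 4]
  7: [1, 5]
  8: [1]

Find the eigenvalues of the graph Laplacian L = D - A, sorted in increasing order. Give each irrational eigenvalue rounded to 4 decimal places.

With the vertex order [1, 2, 3, 4, 5, 6, 7, 8], the degrees are [4, 2, 3, 4, 2, 4, 2, 1], giving D = diag(4, 2, 3, 4, 2, 4, 2, 1) and L = D - A. Diagonalising L (or applying a numerical eigensolver to the 8x8 matrix) gives the spectrum above. The largest eigenvalue, 5.7237, is at most the vertex count 8.

[0, 0.7484, 0.9524, 2.5555, 2.8257, 3.8938, 5.3005, 5.7237]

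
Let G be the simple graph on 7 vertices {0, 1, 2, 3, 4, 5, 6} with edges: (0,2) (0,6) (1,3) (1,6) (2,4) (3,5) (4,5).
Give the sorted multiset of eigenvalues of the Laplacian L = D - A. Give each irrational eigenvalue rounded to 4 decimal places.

[0, 0.7530, 0.7530, 2.4450, 2.4450, 3.8019, 3.8019]

With the vertex order [0, 1, 2, 3, 4, 5, 6], the degrees are [2, 2, 2, 2, 2, 2, 2], giving D = diag(2, 2, 2, 2, 2, 2, 2) and L = D - A. L is symmetric positive semidefinite, so every eigenvalue is real and nonnegative. The single zero eigenvalue shows the graph is connected. The largest eigenvalue, 3.8019, is at most the vertex count 7.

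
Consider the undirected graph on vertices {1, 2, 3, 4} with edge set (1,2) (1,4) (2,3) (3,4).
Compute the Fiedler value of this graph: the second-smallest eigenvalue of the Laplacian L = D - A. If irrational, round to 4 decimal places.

Each diagonal entry of L is the vertex degree and each off-diagonal entry is -1 where an edge is present, 0 otherwise; in the order [1, 2, 3, 4] the diagonal is [2, 2, 2, 2]. Computing the eigenvalues of L and sorting gives [0, 2, 2, 4]. The Fiedler value lambda_2 = 2 is strictly positive, so the graph is connected. By the matrix-tree theorem the graph has (1/4) * product of the nonzero eigenvalues = 4 spanning trees.

2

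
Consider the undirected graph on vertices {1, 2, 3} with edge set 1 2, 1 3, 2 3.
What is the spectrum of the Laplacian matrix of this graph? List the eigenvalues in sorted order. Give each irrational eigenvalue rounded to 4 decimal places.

[0, 3, 3]

Each diagonal entry of L is the vertex degree and each off-diagonal entry is -1 where an edge is present, 0 otherwise; in the order [1, 2, 3] the diagonal is [2, 2, 2]. L is symmetric positive semidefinite, so every eigenvalue is real and nonnegative. The eigenvalues sum to 6, which equals trace(L) = 2|E|.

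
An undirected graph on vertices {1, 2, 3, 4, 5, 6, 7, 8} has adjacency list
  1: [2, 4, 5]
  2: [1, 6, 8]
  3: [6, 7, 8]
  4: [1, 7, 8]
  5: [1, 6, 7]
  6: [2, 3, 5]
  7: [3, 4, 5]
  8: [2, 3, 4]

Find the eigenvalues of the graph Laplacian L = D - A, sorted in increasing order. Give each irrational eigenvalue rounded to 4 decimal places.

Reading degrees in the order [1, 2, 3, 4, 5, 6, 7, 8] gives [3, 3, 3, 3, 3, 3, 3, 3]; set D = diag(3, 3, 3, 3, 3, 3, 3, 3) and form L = D - A. The multiplicity of 0 as a Laplacian eigenvalue equals the number of connected components. The single zero eigenvalue shows the graph is connected.

[0, 2, 2, 2, 4, 4, 4, 6]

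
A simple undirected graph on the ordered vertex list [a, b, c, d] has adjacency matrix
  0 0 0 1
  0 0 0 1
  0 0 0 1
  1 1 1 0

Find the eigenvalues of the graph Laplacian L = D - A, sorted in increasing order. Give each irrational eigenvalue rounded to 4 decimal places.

Each diagonal entry of L is the vertex degree and each off-diagonal entry is -1 where an edge is present, 0 otherwise; in the order [a, b, c, d] the diagonal is [1, 1, 1, 3]. L is symmetric positive semidefinite, so every eigenvalue is real and nonnegative. The single zero eigenvalue shows the graph is connected. The largest eigenvalue, 4, is at most the vertex count 4.

[0, 1, 1, 4]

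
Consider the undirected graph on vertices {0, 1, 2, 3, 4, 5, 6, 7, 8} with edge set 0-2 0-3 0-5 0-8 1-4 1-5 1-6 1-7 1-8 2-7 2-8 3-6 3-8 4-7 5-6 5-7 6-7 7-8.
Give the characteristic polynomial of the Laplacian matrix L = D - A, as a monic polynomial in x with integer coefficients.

x^9 - 36x^8 + 552x^7 - 4698x^6 + 24213x^5 - 77166x^4 + 148039x^3 - 155742x^2 + 68481x

With the vertex order [0, 1, 2, 3, 4, 5, 6, 7, 8], the degrees are [4, 5, 3, 3, 2, 4, 4, 6, 5], giving D = diag(4, 5, 3, 3, 2, 4, 4, 6, 5) and L = D - A. L has integer entries, so p(x) = det(xI - L) has integer coefficients. Expanding the determinant yields x^9 - 36x^8 + 552x^7 - 4698x^6 + 24213x^5 - 77166x^4 + 148039x^3 - 155742x^2 + 68481x. The coefficient of x^8 equals -trace(L) = -36, matching the sum of degrees.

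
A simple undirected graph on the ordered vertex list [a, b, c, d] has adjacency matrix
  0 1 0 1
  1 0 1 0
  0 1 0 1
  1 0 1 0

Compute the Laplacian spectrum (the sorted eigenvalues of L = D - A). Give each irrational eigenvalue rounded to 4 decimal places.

Reading degrees in the order [a, b, c, d] gives [2, 2, 2, 2]; set D = diag(2, 2, 2, 2) and form L = D - A. Diagonalising L (or applying a numerical eigensolver to the 4x4 matrix) gives the spectrum above. The single zero eigenvalue shows the graph is connected. There is one zero in the spectrum, matching the 1 component. By the matrix-tree theorem the graph has (1/4) * product of the nonzero eigenvalues = 4 spanning trees.

[0, 2, 2, 4]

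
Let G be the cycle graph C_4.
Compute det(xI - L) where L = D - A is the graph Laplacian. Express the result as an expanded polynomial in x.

The graph has 4 vertices and degree multiset [2, 2, 2, 2]; D is the diagonal matrix of degrees and L = D - A. Computing det(xI - L) by cofactor expansion (or equivalently via sum-over-permutations) gives x^4 - 8x^3 + 20x^2 - 16x. Since p(0) = det(-L) = 0, x divides p(x).

x^4 - 8x^3 + 20x^2 - 16x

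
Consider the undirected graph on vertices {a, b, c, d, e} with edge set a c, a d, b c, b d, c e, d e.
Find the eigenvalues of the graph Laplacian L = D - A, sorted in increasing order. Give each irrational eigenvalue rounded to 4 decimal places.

Reading degrees in the order [a, b, c, d, e] gives [2, 2, 3, 3, 2]; set D = diag(2, 2, 3, 3, 2) and form L = D - A. Diagonalising L (or applying a numerical eigensolver to the 5x5 matrix) gives the spectrum above. The single zero eigenvalue shows the graph is connected. The largest eigenvalue, 5, is at most the vertex count 5.

[0, 2, 2, 3, 5]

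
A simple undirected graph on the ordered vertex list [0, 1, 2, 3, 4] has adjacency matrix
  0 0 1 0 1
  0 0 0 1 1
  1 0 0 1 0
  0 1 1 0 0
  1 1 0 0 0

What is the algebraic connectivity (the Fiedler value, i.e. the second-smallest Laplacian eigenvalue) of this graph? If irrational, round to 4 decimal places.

1.3820

Each diagonal entry of L is the vertex degree and each off-diagonal entry is -1 where an edge is present, 0 otherwise; in the order [0, 1, 2, 3, 4] the diagonal is [2, 2, 2, 2, 2]. The sorted Laplacian eigenvalues are [0, 1.3820, 1.3820, 3.6180, 3.6180]; the algebraic connectivity is the second entry, 1.3820. There is one zero in the spectrum, matching the 1 component. By the matrix-tree theorem the graph has (1/5) * product of the nonzero eigenvalues = 5 spanning trees.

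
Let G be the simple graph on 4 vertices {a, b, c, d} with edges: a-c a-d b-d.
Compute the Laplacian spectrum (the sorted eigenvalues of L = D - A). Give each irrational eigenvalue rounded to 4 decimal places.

With the vertex order [a, b, c, d], the degrees are [2, 1, 1, 2], giving D = diag(2, 1, 1, 2) and L = D - A. L is symmetric positive semidefinite, so every eigenvalue is real and nonnegative. The single zero eigenvalue shows the graph is connected. By the matrix-tree theorem the graph has (1/4) * product of the nonzero eigenvalues = 1 spanning tree.

[0, 0.5858, 2, 3.4142]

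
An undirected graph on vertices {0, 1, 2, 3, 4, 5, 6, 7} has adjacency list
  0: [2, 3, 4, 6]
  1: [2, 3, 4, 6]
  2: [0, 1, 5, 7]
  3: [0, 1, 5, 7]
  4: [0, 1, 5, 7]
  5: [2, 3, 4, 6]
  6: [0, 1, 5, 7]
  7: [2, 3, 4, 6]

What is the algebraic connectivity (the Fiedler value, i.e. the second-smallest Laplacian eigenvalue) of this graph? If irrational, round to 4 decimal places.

With the vertex order [0, 1, 2, 3, 4, 5, 6, 7], the degrees are [4, 4, 4, 4, 4, 4, 4, 4], giving D = diag(4, 4, 4, 4, 4, 4, 4, 4) and L = D - A. The sorted Laplacian eigenvalues are [0, 4, 4, 4, 4, 4, 4, 8]; the algebraic connectivity is the second entry, 4. The eigenvalues sum to 32, which equals trace(L) = 2|E|.

4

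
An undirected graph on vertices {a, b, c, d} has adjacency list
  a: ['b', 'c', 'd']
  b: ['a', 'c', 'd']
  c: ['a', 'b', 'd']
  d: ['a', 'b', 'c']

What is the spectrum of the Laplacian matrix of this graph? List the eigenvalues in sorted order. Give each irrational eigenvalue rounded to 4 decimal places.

[0, 4, 4, 4]

With the vertex order [a, b, c, d], the degrees are [3, 3, 3, 3], giving D = diag(3, 3, 3, 3) and L = D - A. Diagonalising L (or applying a numerical eigensolver to the 4x4 matrix) gives the spectrum above. The single zero eigenvalue shows the graph is connected. The eigenvalues sum to 12, which equals trace(L) = 2|E|.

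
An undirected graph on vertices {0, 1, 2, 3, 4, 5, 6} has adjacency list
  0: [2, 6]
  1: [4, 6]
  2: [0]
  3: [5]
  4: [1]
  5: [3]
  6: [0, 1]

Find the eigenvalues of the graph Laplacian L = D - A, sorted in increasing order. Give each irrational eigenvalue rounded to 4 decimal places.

Reading degrees in the order [0, 1, 2, 3, 4, 5, 6] gives [2, 2, 1, 1, 1, 1, 2]; set D = diag(2, 2, 1, 1, 1, 1, 2) and form L = D - A. L is symmetric positive semidefinite, so every eigenvalue is real and nonnegative. The 2 zero eigenvalues correspond to the 2 connected components. The eigenvalues sum to 10, which equals trace(L) = 2|E|.

[0, 0, 0.3820, 1.3820, 2, 2.6180, 3.6180]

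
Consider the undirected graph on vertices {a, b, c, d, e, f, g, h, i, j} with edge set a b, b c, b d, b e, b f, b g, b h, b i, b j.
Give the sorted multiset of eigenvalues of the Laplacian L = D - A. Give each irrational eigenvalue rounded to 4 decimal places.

With the vertex order [a, b, c, d, e, f, g, h, i, j], the degrees are [1, 9, 1, 1, 1, 1, 1, 1, 1, 1], giving D = diag(1, 9, 1, 1, 1, 1, 1, 1, 1, 1) and L = D - A. Since every row of L sums to 0, the all-ones vector is in the kernel and 0 is an eigenvalue. The single zero eigenvalue shows the graph is connected. The eigenvalues sum to 18, which equals trace(L) = 2|E|.

[0, 1, 1, 1, 1, 1, 1, 1, 1, 10]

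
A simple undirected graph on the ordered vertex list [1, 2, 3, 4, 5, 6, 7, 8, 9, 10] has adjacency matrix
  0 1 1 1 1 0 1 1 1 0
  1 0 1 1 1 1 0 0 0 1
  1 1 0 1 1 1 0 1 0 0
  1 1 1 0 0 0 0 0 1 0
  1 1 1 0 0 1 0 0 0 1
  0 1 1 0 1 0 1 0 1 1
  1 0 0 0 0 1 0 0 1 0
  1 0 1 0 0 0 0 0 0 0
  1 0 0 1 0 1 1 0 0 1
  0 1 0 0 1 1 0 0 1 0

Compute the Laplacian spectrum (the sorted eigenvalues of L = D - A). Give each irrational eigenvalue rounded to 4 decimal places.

[0, 1.7727, 2.7201, 3.4347, 4.4773, 6.0492, 6.3620, 7.0930, 7.4223, 8.6687]

Reading degrees in the order [1, 2, 3, 4, 5, 6, 7, 8, 9, 10] gives [7, 6, 6, 4, 5, 6, 3, 2, 5, 4]; set D = diag(7, 6, 6, 4, 5, 6, 3, 2, 5, 4) and form L = D - A. L is symmetric positive semidefinite, so every eigenvalue is real and nonnegative. The single zero eigenvalue shows the graph is connected. The eigenvalues sum to 48, which equals trace(L) = 2|E|.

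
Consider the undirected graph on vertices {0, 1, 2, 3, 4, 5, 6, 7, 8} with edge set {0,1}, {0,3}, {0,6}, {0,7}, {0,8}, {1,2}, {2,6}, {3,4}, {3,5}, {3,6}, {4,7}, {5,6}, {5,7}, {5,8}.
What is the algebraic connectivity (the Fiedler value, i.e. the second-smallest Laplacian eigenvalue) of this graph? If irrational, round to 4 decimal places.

0.9270

With the vertex order [0, 1, 2, 3, 4, 5, 6, 7, 8], the degrees are [5, 2, 2, 4, 2, 4, 4, 3, 2], giving D = diag(5, 2, 2, 4, 2, 4, 4, 3, 2) and L = D - A. The smallest Laplacian eigenvalue is always 0. The next one, lambda_2 = 0.9270, measures how hard the graph is to disconnect: larger values mean better connectivity. There is one zero in the spectrum, matching the 1 component.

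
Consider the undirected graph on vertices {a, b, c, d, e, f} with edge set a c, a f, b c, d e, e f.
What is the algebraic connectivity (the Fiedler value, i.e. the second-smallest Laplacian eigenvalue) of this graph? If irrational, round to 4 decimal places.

0.2679

Reading degrees in the order [a, b, c, d, e, f] gives [2, 1, 2, 1, 2, 2]; set D = diag(2, 1, 2, 1, 2, 2) and form L = D - A. The smallest Laplacian eigenvalue is always 0. The next one, lambda_2 = 0.2679, measures how hard the graph is to disconnect: larger values mean better connectivity.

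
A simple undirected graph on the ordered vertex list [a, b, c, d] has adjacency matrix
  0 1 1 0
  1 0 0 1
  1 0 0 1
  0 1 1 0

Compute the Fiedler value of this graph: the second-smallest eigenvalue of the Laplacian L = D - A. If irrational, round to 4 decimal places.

2

Each diagonal entry of L is the vertex degree and each off-diagonal entry is -1 where an edge is present, 0 otherwise; in the order [a, b, c, d] the diagonal is [2, 2, 2, 2]. The sorted Laplacian eigenvalues are [0, 2, 2, 4]; the algebraic connectivity is the second entry, 2.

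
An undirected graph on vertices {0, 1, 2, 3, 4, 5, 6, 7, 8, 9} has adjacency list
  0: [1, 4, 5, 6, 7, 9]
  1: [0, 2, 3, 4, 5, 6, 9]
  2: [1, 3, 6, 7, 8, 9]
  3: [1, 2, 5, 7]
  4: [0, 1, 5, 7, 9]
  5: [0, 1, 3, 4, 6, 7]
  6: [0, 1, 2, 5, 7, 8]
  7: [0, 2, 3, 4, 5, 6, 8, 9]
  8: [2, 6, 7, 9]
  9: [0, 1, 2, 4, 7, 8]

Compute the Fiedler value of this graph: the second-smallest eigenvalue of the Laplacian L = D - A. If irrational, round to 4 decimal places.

Reading degrees in the order [0, 1, 2, 3, 4, 5, 6, 7, 8, 9] gives [6, 7, 6, 4, 5, 6, 6, 8, 4, 6]; set D = diag(6, 7, 6, 4, 5, 6, 6, 8, 4, 6) and form L = D - A. The sorted Laplacian eigenvalues are [0, 3.3305, 3.7281, 5.3073, 5.9367, 6.7725, 7.5305, 7.6355, 8.1613, 9.5977]; the algebraic connectivity is the second entry, 3.3305. By the matrix-tree theorem the graph has (1/10) * product of the nonzero eigenvalues = 1193293 spanning trees. The largest eigenvalue, 9.5977, is at most the vertex count 10.

3.3305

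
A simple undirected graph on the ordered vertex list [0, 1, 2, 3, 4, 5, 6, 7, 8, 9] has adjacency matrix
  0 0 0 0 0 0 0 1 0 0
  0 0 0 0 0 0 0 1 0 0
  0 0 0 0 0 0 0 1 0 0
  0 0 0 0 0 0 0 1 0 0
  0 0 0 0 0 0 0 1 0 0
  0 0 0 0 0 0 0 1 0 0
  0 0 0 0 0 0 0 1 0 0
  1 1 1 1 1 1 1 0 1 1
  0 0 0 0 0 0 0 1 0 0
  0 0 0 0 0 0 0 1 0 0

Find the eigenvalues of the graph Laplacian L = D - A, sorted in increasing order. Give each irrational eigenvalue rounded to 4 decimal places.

[0, 1, 1, 1, 1, 1, 1, 1, 1, 10]

With the vertex order [0, 1, 2, 3, 4, 5, 6, 7, 8, 9], the degrees are [1, 1, 1, 1, 1, 1, 1, 9, 1, 1], giving D = diag(1, 1, 1, 1, 1, 1, 1, 9, 1, 1) and L = D - A. L is symmetric positive semidefinite, so every eigenvalue is real and nonnegative. The single zero eigenvalue shows the graph is connected.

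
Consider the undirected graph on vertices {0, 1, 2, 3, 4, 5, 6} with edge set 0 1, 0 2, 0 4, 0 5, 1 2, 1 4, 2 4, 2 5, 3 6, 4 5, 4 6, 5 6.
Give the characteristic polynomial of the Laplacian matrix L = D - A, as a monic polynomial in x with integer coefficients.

With the vertex order [0, 1, 2, 3, 4, 5, 6], the degrees are [4, 3, 4, 1, 5, 4, 3], giving D = diag(4, 3, 4, 1, 5, 4, 3) and L = D - A. L has integer entries, so p(x) = det(xI - L) has integer coefficients. Expanding the determinant yields x^7 - 24x^6 + 230x^5 - 1112x^4 + 2798x^3 - 3324x^2 + 1295x. The constant term is 0 because L is singular (the all-ones vector lies in its kernel). There is one zero in the spectrum, matching the 1 component.

x^7 - 24x^6 + 230x^5 - 1112x^4 + 2798x^3 - 3324x^2 + 1295x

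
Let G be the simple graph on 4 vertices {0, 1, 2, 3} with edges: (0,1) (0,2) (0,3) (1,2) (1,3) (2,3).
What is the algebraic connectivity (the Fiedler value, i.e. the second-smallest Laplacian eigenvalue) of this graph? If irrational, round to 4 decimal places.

Reading degrees in the order [0, 1, 2, 3] gives [3, 3, 3, 3]; set D = diag(3, 3, 3, 3) and form L = D - A. The smallest Laplacian eigenvalue is always 0. The next one, lambda_2 = 4, measures how hard the graph is to disconnect: larger values mean better connectivity. By the matrix-tree theorem the graph has (1/4) * product of the nonzero eigenvalues = 16 spanning trees. There is one zero in the spectrum, matching the 1 component.

4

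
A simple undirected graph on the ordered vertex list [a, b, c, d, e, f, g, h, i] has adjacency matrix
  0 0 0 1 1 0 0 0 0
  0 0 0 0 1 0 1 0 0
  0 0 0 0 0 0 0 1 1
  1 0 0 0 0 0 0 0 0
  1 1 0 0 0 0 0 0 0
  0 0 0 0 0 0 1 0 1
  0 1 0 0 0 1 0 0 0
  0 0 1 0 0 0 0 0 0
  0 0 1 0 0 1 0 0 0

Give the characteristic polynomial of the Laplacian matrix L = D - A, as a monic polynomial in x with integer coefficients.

With the vertex order [a, b, c, d, e, f, g, h, i], the degrees are [2, 2, 2, 1, 2, 2, 2, 1, 2], giving D = diag(2, 2, 2, 1, 2, 2, 2, 1, 2) and L = D - A. Computing det(xI - L) by cofactor expansion (or equivalently via sum-over-permutations) gives x^9 - 16x^8 + 105x^7 - 364x^6 + 715x^5 - 792x^4 + 462x^3 - 120x^2 + 9x. The coefficient of x^8 equals -trace(L) = -16, matching the sum of degrees. The largest eigenvalue, 3.8794, is at most the vertex count 9.

x^9 - 16x^8 + 105x^7 - 364x^6 + 715x^5 - 792x^4 + 462x^3 - 120x^2 + 9x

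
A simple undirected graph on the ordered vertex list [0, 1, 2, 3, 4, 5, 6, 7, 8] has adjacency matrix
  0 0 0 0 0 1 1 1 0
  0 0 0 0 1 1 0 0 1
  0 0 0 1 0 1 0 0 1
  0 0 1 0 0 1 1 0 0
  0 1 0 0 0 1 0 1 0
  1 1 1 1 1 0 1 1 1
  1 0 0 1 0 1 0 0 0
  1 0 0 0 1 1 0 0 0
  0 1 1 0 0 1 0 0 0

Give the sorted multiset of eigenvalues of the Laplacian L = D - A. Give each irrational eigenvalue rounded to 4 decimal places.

Reading degrees in the order [0, 1, 2, 3, 4, 5, 6, 7, 8] gives [3, 3, 3, 3, 3, 8, 3, 3, 3]; set D = diag(3, 3, 3, 3, 3, 8, 3, 3, 3) and form L = D - A. L is symmetric positive semidefinite, so every eigenvalue is real and nonnegative. The single zero eigenvalue shows the graph is connected.

[0, 1.5858, 1.5858, 3, 3, 4.4142, 4.4142, 5, 9]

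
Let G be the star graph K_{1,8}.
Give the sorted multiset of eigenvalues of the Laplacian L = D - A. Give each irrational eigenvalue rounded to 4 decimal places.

The graph has 9 vertices and degree multiset [8, 1, 1, 1, 1, 1, 1, 1, 1]; D is the diagonal matrix of degrees and L = D - A. Since every row of L sums to 0, the all-ones vector is in the kernel and 0 is an eigenvalue. The single zero eigenvalue shows the graph is connected. By the matrix-tree theorem the graph has (1/9) * product of the nonzero eigenvalues = 1 spanning tree.

[0, 1, 1, 1, 1, 1, 1, 1, 9]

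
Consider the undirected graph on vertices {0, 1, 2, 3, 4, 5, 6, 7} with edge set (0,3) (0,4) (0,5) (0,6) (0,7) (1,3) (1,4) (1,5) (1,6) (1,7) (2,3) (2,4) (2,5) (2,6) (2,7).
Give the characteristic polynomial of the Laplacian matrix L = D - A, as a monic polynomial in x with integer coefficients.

x^8 - 30x^7 + 375x^6 - 2540x^5 + 10095x^4 - 23598x^3 + 30105x^2 - 16200x

Each diagonal entry of L is the vertex degree and each off-diagonal entry is -1 where an edge is present, 0 otherwise; in the order [0, 1, 2, 3, 4, 5, 6, 7] the diagonal is [5, 5, 5, 3, 3, 3, 3, 3]. Computing det(xI - L) by cofactor expansion (or equivalently via sum-over-permutations) gives x^8 - 30x^7 + 375x^6 - 2540x^5 + 10095x^4 - 23598x^3 + 30105x^2 - 16200x. The constant term is 0 because L is singular (the all-ones vector lies in its kernel). There is one zero in the spectrum, matching the 1 component. By the matrix-tree theorem the graph has (1/8) * product of the nonzero eigenvalues = 2025 spanning trees.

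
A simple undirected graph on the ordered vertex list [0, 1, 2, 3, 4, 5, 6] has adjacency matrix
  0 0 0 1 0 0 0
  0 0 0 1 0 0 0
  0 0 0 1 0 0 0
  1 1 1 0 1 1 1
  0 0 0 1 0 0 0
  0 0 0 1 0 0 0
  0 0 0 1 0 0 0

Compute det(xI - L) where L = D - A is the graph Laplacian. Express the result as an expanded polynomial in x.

Each diagonal entry of L is the vertex degree and each off-diagonal entry is -1 where an edge is present, 0 otherwise; in the order [0, 1, 2, 3, 4, 5, 6] the diagonal is [1, 1, 1, 6, 1, 1, 1]. Computing det(xI - L) by cofactor expansion (or equivalently via sum-over-permutations) gives x^7 - 12x^6 + 45x^5 - 80x^4 + 75x^3 - 36x^2 + 7x. The constant term is 0 because L is singular (the all-ones vector lies in its kernel).

x^7 - 12x^6 + 45x^5 - 80x^4 + 75x^3 - 36x^2 + 7x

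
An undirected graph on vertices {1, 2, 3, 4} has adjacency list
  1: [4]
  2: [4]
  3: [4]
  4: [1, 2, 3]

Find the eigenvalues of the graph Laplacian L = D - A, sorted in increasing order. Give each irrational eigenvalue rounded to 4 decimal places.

[0, 1, 1, 4]

Each diagonal entry of L is the vertex degree and each off-diagonal entry is -1 where an edge is present, 0 otherwise; in the order [1, 2, 3, 4] the diagonal is [1, 1, 1, 3]. The multiplicity of 0 as a Laplacian eigenvalue equals the number of connected components. The single zero eigenvalue shows the graph is connected. The eigenvalues sum to 6, which equals trace(L) = 2|E|.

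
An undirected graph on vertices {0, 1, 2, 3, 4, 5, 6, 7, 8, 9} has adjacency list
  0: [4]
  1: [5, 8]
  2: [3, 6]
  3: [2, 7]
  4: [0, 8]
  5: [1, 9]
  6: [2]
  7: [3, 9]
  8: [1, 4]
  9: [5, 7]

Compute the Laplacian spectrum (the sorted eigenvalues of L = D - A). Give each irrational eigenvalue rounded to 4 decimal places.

Each diagonal entry of L is the vertex degree and each off-diagonal entry is -1 where an edge is present, 0 otherwise; in the order [0, 1, 2, 3, 4, 5, 6, 7, 8, 9] the diagonal is [1, 2, 2, 2, 2, 2, 1, 2, 2, 2]. Diagonalising L (or applying a numerical eigensolver to the 10x10 matrix) gives the spectrum above.

[0, 0.0979, 0.3820, 0.8244, 1.3820, 2, 2.6180, 3.1756, 3.6180, 3.9021]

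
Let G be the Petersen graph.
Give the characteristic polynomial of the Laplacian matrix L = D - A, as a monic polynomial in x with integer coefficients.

The graph has 10 vertices and degree multiset [3, 3, 3, 3, 3, 3, 3, 3, 3, 3]; D is the diagonal matrix of degrees and L = D - A. The eigenvalues of L are [0, 2, 2, 2, 2, 2, 5, 5, 5, 5]; the characteristic polynomial is the product of (x - lambda_i), which multiplies out to x^10 - 30x^9 + 390x^8 - 2880x^7 + 13305x^6 - 39882x^5 + 77640x^4 - 94800x^3 + 66000x^2 - 20000x. The constant term is 0 because L is singular (the all-ones vector lies in its kernel). There is one zero in the spectrum, matching the 1 component.

x^10 - 30x^9 + 390x^8 - 2880x^7 + 13305x^6 - 39882x^5 + 77640x^4 - 94800x^3 + 66000x^2 - 20000x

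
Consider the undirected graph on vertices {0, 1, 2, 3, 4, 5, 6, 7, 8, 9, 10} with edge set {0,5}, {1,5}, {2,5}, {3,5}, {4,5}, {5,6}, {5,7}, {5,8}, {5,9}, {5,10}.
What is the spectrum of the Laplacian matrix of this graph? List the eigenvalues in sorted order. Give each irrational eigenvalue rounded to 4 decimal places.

With the vertex order [0, 1, 2, 3, 4, 5, 6, 7, 8, 9, 10], the degrees are [1, 1, 1, 1, 1, 10, 1, 1, 1, 1, 1], giving D = diag(1, 1, 1, 1, 1, 10, 1, 1, 1, 1, 1) and L = D - A. The multiplicity of 0 as a Laplacian eigenvalue equals the number of connected components.

[0, 1, 1, 1, 1, 1, 1, 1, 1, 1, 11]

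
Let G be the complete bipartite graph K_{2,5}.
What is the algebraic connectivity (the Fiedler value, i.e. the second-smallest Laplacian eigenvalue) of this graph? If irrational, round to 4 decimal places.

2

The graph has 7 vertices and degree multiset [5, 5, 2, 2, 2, 2, 2]; D is the diagonal matrix of degrees and L = D - A. The smallest Laplacian eigenvalue is always 0. The next one, lambda_2 = 2, measures how hard the graph is to disconnect: larger values mean better connectivity. By the matrix-tree theorem the graph has (1/7) * product of the nonzero eigenvalues = 80 spanning trees.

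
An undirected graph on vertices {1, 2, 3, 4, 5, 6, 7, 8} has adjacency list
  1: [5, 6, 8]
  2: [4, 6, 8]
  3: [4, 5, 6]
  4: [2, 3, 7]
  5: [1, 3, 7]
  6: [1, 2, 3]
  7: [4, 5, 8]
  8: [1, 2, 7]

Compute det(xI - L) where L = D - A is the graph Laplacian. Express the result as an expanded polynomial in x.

With the vertex order [1, 2, 3, 4, 5, 6, 7, 8], the degrees are [3, 3, 3, 3, 3, 3, 3, 3], giving D = diag(3, 3, 3, 3, 3, 3, 3, 3) and L = D - A. Computing det(xI - L) by cofactor expansion (or equivalently via sum-over-permutations) gives x^8 - 24x^7 + 240x^6 - 1296x^5 + 4080x^4 - 7488x^3 + 7424x^2 - 3072x. Since p(0) = det(-L) = 0, x divides p(x). There is one zero in the spectrum, matching the 1 component.

x^8 - 24x^7 + 240x^6 - 1296x^5 + 4080x^4 - 7488x^3 + 7424x^2 - 3072x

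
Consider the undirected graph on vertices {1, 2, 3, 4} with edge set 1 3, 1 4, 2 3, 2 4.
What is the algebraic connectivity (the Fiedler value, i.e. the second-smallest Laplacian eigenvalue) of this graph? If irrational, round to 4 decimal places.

2

Reading degrees in the order [1, 2, 3, 4] gives [2, 2, 2, 2]; set D = diag(2, 2, 2, 2) and form L = D - A. The sorted Laplacian eigenvalues are [0, 2, 2, 4]; the algebraic connectivity is the second entry, 2.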